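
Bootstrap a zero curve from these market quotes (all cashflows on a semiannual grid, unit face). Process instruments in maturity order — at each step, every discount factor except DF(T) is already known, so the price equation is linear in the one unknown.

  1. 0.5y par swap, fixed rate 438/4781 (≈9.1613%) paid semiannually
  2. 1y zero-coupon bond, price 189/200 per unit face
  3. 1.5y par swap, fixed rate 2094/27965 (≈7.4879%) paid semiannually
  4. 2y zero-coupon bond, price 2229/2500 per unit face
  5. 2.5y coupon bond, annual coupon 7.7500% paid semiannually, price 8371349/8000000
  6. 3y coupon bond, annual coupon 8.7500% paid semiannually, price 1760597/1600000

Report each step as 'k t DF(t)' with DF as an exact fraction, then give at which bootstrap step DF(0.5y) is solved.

step 1 [0.5y] swap r/2=219/4781: DF=(1 − 219/4781·(0))/(1+219/4781) = 4781/5000 ≈ 0.956200
step 2 [1y] zero: DF = P = 189/200 ≈ 0.945000
step 3 [1.5y] swap r/2=1047/27965: DF=(1 − 1047/27965·(0.956200+0.945000))/(1+1047/27965) = 8953/10000 ≈ 0.895300
step 4 [2y] zero: DF = P = 2229/2500 ≈ 0.891600
step 5 [2.5y] bond c/2=31/800: DF=(8371349/8000000 − 31/800·(0.956200+0.945000+0.895300+0.891600))/(1+31/800) = 4349/5000 ≈ 0.869800
step 6 [3y] bond c/2=7/160: DF=(1760597/1600000 − 7/160·(0.956200+0.945000+0.895300+0.891600+0.869800))/(1+7/160) = 1079/1250 ≈ 0.863200

1 1/2 4781/5000
2 1 189/200
3 3/2 8953/10000
4 2 2229/2500
5 5/2 4349/5000
6 3 1079/1250
DF(0.5y) is solved at step 1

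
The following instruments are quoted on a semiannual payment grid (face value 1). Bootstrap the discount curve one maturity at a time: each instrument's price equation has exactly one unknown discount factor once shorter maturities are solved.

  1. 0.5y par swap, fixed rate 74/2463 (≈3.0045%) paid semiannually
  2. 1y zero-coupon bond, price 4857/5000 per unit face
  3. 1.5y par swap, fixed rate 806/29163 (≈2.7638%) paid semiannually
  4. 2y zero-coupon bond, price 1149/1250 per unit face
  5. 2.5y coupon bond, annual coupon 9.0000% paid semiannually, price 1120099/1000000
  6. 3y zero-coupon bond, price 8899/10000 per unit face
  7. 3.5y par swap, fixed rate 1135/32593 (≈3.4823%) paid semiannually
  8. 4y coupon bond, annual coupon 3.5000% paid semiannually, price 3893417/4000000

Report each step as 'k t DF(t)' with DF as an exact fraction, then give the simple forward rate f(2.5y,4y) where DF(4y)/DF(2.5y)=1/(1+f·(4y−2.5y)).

step 1 [0.5y] swap r/2=37/2463: DF=(1 − 37/2463·(0))/(1+37/2463) = 2463/2500 ≈ 0.985200
step 2 [1y] zero: DF = P = 4857/5000 ≈ 0.971400
step 3 [1.5y] swap r/2=403/29163: DF=(1 − 403/29163·(0.985200+0.971400))/(1+403/29163) = 9597/10000 ≈ 0.959700
step 4 [2y] zero: DF = P = 1149/1250 ≈ 0.919200
step 5 [2.5y] bond c/2=9/200: DF=(1120099/1000000 − 9/200·(0.985200+0.971400+0.959700+0.919200))/(1+9/200) = 9067/10000 ≈ 0.906700
step 6 [3y] zero: DF = P = 8899/10000 ≈ 0.889900
step 7 [3.5y] swap r/2=1135/65186: DF=(1 − 1135/65186·(0.985200+0.971400+0.959700+0.919200+0.906700+0.889900))/(1+1135/65186) = 1773/2000 ≈ 0.886500
step 8 [4y] bond c/2=7/400: DF=(3893417/4000000 − 7/400·(0.985200+0.971400+0.959700+0.919200+0.906700+0.889900+0.886500))/(1+7/400) = 1689/2000 ≈ 0.844500

1 1/2 2463/2500
2 1 4857/5000
3 3/2 9597/10000
4 2 1149/1250
5 5/2 9067/10000
6 3 8899/10000
7 7/2 1773/2000
8 4 1689/2000
f(2.5y,4y) = ((9067/10000)/(1689/2000) − 1)/(3/2) = 1244/25335 ≈ 4.9102%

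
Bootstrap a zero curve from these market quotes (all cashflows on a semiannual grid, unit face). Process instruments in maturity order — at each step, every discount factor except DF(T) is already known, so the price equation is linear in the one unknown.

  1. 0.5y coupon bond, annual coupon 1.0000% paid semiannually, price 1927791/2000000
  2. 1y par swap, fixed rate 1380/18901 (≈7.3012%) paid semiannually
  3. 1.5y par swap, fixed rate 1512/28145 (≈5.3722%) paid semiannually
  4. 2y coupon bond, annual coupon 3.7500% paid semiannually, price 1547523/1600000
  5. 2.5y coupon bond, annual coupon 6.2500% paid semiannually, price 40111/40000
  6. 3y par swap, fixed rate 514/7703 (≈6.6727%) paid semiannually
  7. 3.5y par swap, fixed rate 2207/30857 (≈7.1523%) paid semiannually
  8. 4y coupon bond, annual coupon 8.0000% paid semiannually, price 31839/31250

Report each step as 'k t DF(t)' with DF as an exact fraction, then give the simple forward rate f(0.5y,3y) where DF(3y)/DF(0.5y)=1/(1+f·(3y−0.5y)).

1 1/2 9591/10000
2 1 931/1000
3 3/2 2311/2500
4 2 561/625
5 5/2 8599/10000
6 3 8201/10000
7 7/2 7793/10000
8 4 7423/10000
f(0.5y,3y) = ((9591/10000)/(8201/10000) − 1)/(5/2) = 4/59 ≈ 6.7797%

step 1 [0.5y] bond c/2=1/200: DF=(1927791/2000000 − 1/200·(0))/(1+1/200) = 9591/10000 ≈ 0.959100
step 2 [1y] swap r/2=690/18901: DF=(1 − 690/18901·(0.959100))/(1+690/18901) = 931/1000 ≈ 0.931000
step 3 [1.5y] swap r/2=756/28145: DF=(1 − 756/28145·(0.959100+0.931000))/(1+756/28145) = 2311/2500 ≈ 0.924400
step 4 [2y] bond c/2=3/160: DF=(1547523/1600000 − 3/160·(0.959100+0.931000+0.924400))/(1+3/160) = 561/625 ≈ 0.897600
step 5 [2.5y] bond c/2=1/32: DF=(40111/40000 − 1/32·(0.959100+0.931000+0.924400+0.897600))/(1+1/32) = 8599/10000 ≈ 0.859900
step 6 [3y] swap r/2=257/7703: DF=(1 − 257/7703·(0.959100+0.931000+0.924400+0.897600+0.859900))/(1+257/7703) = 8201/10000 ≈ 0.820100
step 7 [3.5y] swap r/2=2207/61714: DF=(1 − 2207/61714·(0.959100+0.931000+0.924400+0.897600+0.859900+0.820100))/(1+2207/61714) = 7793/10000 ≈ 0.779300
step 8 [4y] bond c/2=1/25: DF=(31839/31250 − 1/25·(0.959100+0.931000+0.924400+0.897600+0.859900+0.820100+0.779300))/(1+1/25) = 7423/10000 ≈ 0.742300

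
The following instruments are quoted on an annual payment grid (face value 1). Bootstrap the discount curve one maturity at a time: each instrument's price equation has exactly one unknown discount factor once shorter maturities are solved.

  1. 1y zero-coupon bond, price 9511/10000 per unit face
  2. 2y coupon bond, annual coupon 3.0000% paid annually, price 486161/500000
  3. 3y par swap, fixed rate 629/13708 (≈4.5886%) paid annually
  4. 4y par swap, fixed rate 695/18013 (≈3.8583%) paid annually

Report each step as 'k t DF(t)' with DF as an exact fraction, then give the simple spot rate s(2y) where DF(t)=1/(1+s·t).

1 1 9511/10000
2 2 9163/10000
3 3 4371/5000
4 4 861/1000
s(2y) = (1/(9163/10000) − 1)/(2) = 837/18326 ≈ 4.5673%

step 1 [1y] zero: DF = P = 9511/10000 ≈ 0.951100
step 2 [2y] bond c/1=3/100: DF=(486161/500000 − 3/100·(0.951100))/(1+3/100) = 9163/10000 ≈ 0.916300
step 3 [3y] swap r/1=629/13708: DF=(1 − 629/13708·(0.951100+0.916300))/(1+629/13708) = 4371/5000 ≈ 0.874200
step 4 [4y] swap r/1=695/18013: DF=(1 − 695/18013·(0.951100+0.916300+0.874200))/(1+695/18013) = 861/1000 ≈ 0.861000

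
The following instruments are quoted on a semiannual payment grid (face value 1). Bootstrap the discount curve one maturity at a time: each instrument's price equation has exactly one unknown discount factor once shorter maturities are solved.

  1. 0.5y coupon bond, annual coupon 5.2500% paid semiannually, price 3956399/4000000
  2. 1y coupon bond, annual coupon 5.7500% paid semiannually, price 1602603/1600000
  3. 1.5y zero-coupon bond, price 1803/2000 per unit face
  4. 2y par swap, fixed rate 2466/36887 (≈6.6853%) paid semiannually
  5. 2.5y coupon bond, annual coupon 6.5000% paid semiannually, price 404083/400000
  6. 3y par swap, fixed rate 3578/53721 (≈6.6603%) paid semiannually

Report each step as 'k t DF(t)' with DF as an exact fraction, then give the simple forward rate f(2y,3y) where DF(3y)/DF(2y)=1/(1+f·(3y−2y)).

1 1/2 4819/5000
2 1 9467/10000
3 3/2 1803/2000
4 2 8767/10000
5 5/2 8623/10000
6 3 8211/10000
f(2y,3y) = ((8767/10000)/(8211/10000) − 1)/(1) = 556/8211 ≈ 6.7714%

step 1 [0.5y] bond c/2=21/800: DF=(3956399/4000000 − 21/800·(0))/(1+21/800) = 4819/5000 ≈ 0.963800
step 2 [1y] bond c/2=23/800: DF=(1602603/1600000 − 23/800·(0.963800))/(1+23/800) = 9467/10000 ≈ 0.946700
step 3 [1.5y] zero: DF = P = 1803/2000 ≈ 0.901500
step 4 [2y] swap r/2=1233/36887: DF=(1 − 1233/36887·(0.963800+0.946700+0.901500))/(1+1233/36887) = 8767/10000 ≈ 0.876700
step 5 [2.5y] bond c/2=13/400: DF=(404083/400000 − 13/400·(0.963800+0.946700+0.901500+0.876700))/(1+13/400) = 8623/10000 ≈ 0.862300
step 6 [3y] swap r/2=1789/53721: DF=(1 − 1789/53721·(0.963800+0.946700+0.901500+0.876700+0.862300))/(1+1789/53721) = 8211/10000 ≈ 0.821100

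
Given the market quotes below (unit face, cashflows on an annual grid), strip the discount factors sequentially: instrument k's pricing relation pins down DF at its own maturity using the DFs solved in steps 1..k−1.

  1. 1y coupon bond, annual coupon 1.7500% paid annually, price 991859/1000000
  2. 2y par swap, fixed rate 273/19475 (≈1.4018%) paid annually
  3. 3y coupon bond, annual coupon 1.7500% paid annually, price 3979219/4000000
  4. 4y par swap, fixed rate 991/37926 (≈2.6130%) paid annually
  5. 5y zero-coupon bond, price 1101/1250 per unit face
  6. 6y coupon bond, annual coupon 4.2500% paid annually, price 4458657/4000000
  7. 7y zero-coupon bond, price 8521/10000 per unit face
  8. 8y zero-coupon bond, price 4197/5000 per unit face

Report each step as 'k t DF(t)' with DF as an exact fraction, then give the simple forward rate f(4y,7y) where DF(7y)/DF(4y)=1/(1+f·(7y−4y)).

1 1 2437/2500
2 2 9727/10000
3 3 4721/5000
4 4 9009/10000
5 5 1101/1250
6 6 8787/10000
7 7 8521/10000
8 8 4197/5000
f(4y,7y) = ((9009/10000)/(8521/10000) − 1)/(3) = 488/25563 ≈ 1.9090%

step 1 [1y] bond c/1=7/400: DF=(991859/1000000 − 7/400·(0))/(1+7/400) = 2437/2500 ≈ 0.974800
step 2 [2y] swap r/1=273/19475: DF=(1 − 273/19475·(0.974800))/(1+273/19475) = 9727/10000 ≈ 0.972700
step 3 [3y] bond c/1=7/400: DF=(3979219/4000000 − 7/400·(0.974800+0.972700))/(1+7/400) = 4721/5000 ≈ 0.944200
step 4 [4y] swap r/1=991/37926: DF=(1 − 991/37926·(0.974800+0.972700+0.944200))/(1+991/37926) = 9009/10000 ≈ 0.900900
step 5 [5y] zero: DF = P = 1101/1250 ≈ 0.880800
step 6 [6y] bond c/1=17/400: DF=(4458657/4000000 − 17/400·(0.974800+0.972700+0.944200+0.900900+0.880800))/(1+17/400) = 8787/10000 ≈ 0.878700
step 7 [7y] zero: DF = P = 8521/10000 ≈ 0.852100
step 8 [8y] zero: DF = P = 4197/5000 ≈ 0.839400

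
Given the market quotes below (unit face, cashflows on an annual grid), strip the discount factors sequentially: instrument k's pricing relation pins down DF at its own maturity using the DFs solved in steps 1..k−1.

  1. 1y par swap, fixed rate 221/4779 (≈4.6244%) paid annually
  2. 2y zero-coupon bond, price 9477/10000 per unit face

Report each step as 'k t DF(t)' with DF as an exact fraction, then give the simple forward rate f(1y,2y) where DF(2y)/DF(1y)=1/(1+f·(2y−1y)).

step 1 [1y] swap r/1=221/4779: DF=(1 − 221/4779·(0))/(1+221/4779) = 4779/5000 ≈ 0.955800
step 2 [2y] zero: DF = P = 9477/10000 ≈ 0.947700

1 1 4779/5000
2 2 9477/10000
f(1y,2y) = ((4779/5000)/(9477/10000) − 1)/(1) = 1/117 ≈ 0.8547%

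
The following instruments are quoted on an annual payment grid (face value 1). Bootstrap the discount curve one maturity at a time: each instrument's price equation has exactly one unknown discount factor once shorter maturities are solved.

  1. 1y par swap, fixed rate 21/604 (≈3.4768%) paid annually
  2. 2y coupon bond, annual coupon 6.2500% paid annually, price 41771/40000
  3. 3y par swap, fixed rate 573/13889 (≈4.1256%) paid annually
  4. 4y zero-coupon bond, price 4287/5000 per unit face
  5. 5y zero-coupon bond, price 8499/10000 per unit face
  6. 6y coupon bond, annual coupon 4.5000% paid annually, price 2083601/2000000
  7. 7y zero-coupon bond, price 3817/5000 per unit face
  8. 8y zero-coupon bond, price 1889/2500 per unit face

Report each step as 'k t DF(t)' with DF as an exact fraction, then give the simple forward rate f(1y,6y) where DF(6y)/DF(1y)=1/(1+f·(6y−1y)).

1 1 604/625
2 2 463/500
3 3 4427/5000
4 4 4287/5000
5 5 8499/10000
6 6 4019/5000
7 7 3817/5000
8 8 1889/2500
f(1y,6y) = ((604/625)/(4019/5000) − 1)/(5) = 813/20095 ≈ 4.0458%

step 1 [1y] swap r/1=21/604: DF=(1 − 21/604·(0))/(1+21/604) = 604/625 ≈ 0.966400
step 2 [2y] bond c/1=1/16: DF=(41771/40000 − 1/16·(0.966400))/(1+1/16) = 463/500 ≈ 0.926000
step 3 [3y] swap r/1=573/13889: DF=(1 − 573/13889·(0.966400+0.926000))/(1+573/13889) = 4427/5000 ≈ 0.885400
step 4 [4y] zero: DF = P = 4287/5000 ≈ 0.857400
step 5 [5y] zero: DF = P = 8499/10000 ≈ 0.849900
step 6 [6y] bond c/1=9/200: DF=(2083601/2000000 − 9/200·(0.966400+0.926000+0.885400+0.857400+0.849900))/(1+9/200) = 4019/5000 ≈ 0.803800
step 7 [7y] zero: DF = P = 3817/5000 ≈ 0.763400
step 8 [8y] zero: DF = P = 1889/2500 ≈ 0.755600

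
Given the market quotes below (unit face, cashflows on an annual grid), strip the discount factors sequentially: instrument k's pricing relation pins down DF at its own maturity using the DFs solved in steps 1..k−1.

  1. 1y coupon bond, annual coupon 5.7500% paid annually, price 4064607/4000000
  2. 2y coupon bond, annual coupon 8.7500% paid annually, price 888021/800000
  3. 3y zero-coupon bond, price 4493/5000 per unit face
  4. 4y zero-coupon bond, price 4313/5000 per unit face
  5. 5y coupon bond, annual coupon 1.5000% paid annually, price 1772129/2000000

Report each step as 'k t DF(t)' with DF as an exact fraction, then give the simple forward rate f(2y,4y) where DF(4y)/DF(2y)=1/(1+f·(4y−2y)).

1 1 9609/10000
2 2 4717/5000
3 3 4493/5000
4 4 4313/5000
5 5 2047/2500
f(2y,4y) = ((4717/5000)/(4313/5000) − 1)/(2) = 202/4313 ≈ 4.6835%

step 1 [1y] bond c/1=23/400: DF=(4064607/4000000 − 23/400·(0))/(1+23/400) = 9609/10000 ≈ 0.960900
step 2 [2y] bond c/1=7/80: DF=(888021/800000 − 7/80·(0.960900))/(1+7/80) = 4717/5000 ≈ 0.943400
step 3 [3y] zero: DF = P = 4493/5000 ≈ 0.898600
step 4 [4y] zero: DF = P = 4313/5000 ≈ 0.862600
step 5 [5y] bond c/1=3/200: DF=(1772129/2000000 − 3/200·(0.960900+0.943400+0.898600+0.862600))/(1+3/200) = 2047/2500 ≈ 0.818800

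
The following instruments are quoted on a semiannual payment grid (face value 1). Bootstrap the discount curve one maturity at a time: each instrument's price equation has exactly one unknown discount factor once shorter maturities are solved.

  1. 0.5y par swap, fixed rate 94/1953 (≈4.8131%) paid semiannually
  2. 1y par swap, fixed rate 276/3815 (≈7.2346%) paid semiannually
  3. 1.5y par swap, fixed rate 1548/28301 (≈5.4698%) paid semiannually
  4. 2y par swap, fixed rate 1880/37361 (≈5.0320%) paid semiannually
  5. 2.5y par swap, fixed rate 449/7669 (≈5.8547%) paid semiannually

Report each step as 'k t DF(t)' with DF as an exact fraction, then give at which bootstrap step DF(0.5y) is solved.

step 1 [0.5y] swap r/2=47/1953: DF=(1 − 47/1953·(0))/(1+47/1953) = 1953/2000 ≈ 0.976500
step 2 [1y] swap r/2=138/3815: DF=(1 − 138/3815·(0.976500))/(1+138/3815) = 931/1000 ≈ 0.931000
step 3 [1.5y] swap r/2=774/28301: DF=(1 − 774/28301·(0.976500+0.931000))/(1+774/28301) = 4613/5000 ≈ 0.922600
step 4 [2y] swap r/2=940/37361: DF=(1 − 940/37361·(0.976500+0.931000+0.922600))/(1+940/37361) = 453/500 ≈ 0.906000
step 5 [2.5y] swap r/2=449/15338: DF=(1 − 449/15338·(0.976500+0.931000+0.922600+0.906000))/(1+449/15338) = 8653/10000 ≈ 0.865300

1 1/2 1953/2000
2 1 931/1000
3 3/2 4613/5000
4 2 453/500
5 5/2 8653/10000
DF(0.5y) is solved at step 1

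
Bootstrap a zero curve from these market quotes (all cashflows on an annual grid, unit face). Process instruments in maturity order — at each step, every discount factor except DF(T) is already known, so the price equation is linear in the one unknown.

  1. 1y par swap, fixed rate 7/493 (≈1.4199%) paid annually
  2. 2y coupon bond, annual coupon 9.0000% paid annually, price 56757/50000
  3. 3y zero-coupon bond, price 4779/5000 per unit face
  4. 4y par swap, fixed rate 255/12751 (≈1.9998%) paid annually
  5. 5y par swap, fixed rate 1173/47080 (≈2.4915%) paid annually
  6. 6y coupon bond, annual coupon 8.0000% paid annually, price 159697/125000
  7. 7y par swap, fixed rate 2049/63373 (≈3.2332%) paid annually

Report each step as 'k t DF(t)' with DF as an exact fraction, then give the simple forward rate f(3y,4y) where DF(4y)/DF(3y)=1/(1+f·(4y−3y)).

step 1 [1y] swap r/1=7/493: DF=(1 − 7/493·(0))/(1+7/493) = 493/500 ≈ 0.986000
step 2 [2y] bond c/1=9/100: DF=(56757/50000 − 9/100·(0.986000))/(1+9/100) = 24/25 ≈ 0.960000
step 3 [3y] zero: DF = P = 4779/5000 ≈ 0.955800
step 4 [4y] swap r/1=255/12751: DF=(1 − 255/12751·(0.986000+0.960000+0.955800))/(1+255/12751) = 1847/2000 ≈ 0.923500
step 5 [5y] swap r/1=1173/47080: DF=(1 − 1173/47080·(0.986000+0.960000+0.955800+0.923500))/(1+1173/47080) = 8827/10000 ≈ 0.882700
step 6 [6y] bond c/1=2/25: DF=(159697/125000 − 2/25·(0.986000+0.960000+0.955800+0.923500+0.882700))/(1+2/25) = 4171/5000 ≈ 0.834200
step 7 [7y] swap r/1=2049/63373: DF=(1 − 2049/63373·(0.986000+0.960000+0.955800+0.923500+0.882700+0.834200))/(1+2049/63373) = 7951/10000 ≈ 0.795100

1 1 493/500
2 2 24/25
3 3 4779/5000
4 4 1847/2000
5 5 8827/10000
6 6 4171/5000
7 7 7951/10000
f(3y,4y) = ((4779/5000)/(1847/2000) − 1)/(1) = 323/9235 ≈ 3.4976%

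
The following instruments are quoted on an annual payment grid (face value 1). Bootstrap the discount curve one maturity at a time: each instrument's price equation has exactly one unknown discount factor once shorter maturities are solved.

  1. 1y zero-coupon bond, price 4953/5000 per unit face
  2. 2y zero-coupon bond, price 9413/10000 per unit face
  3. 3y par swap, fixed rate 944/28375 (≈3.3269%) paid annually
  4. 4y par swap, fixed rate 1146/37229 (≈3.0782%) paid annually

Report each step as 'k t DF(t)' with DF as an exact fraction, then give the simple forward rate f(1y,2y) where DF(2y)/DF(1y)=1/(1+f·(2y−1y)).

step 1 [1y] zero: DF = P = 4953/5000 ≈ 0.990600
step 2 [2y] zero: DF = P = 9413/10000 ≈ 0.941300
step 3 [3y] swap r/1=944/28375: DF=(1 − 944/28375·(0.990600+0.941300))/(1+944/28375) = 566/625 ≈ 0.905600
step 4 [4y] swap r/1=1146/37229: DF=(1 − 1146/37229·(0.990600+0.941300+0.905600))/(1+1146/37229) = 4427/5000 ≈ 0.885400

1 1 4953/5000
2 2 9413/10000
3 3 566/625
4 4 4427/5000
f(1y,2y) = ((4953/5000)/(9413/10000) − 1)/(1) = 493/9413 ≈ 5.2374%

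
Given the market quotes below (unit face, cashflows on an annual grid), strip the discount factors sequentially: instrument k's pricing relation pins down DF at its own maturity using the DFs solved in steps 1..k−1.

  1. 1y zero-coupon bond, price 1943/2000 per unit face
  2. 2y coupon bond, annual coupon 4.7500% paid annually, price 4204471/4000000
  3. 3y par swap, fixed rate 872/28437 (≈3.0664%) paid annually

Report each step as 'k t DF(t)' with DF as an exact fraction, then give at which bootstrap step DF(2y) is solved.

1 1 1943/2000
2 2 4797/5000
3 3 1141/1250
DF(2y) is solved at step 2

step 1 [1y] zero: DF = P = 1943/2000 ≈ 0.971500
step 2 [2y] bond c/1=19/400: DF=(4204471/4000000 − 19/400·(0.971500))/(1+19/400) = 4797/5000 ≈ 0.959400
step 3 [3y] swap r/1=872/28437: DF=(1 − 872/28437·(0.971500+0.959400))/(1+872/28437) = 1141/1250 ≈ 0.912800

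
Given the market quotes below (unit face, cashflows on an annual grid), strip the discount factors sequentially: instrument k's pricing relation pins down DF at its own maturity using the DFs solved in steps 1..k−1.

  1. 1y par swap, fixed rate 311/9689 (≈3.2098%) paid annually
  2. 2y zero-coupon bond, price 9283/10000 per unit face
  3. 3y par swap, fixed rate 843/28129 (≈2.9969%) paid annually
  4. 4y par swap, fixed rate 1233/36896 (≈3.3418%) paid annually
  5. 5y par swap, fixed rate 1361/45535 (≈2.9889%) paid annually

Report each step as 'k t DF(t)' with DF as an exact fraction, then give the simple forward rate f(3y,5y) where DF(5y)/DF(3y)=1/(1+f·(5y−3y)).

step 1 [1y] swap r/1=311/9689: DF=(1 − 311/9689·(0))/(1+311/9689) = 9689/10000 ≈ 0.968900
step 2 [2y] zero: DF = P = 9283/10000 ≈ 0.928300
step 3 [3y] swap r/1=843/28129: DF=(1 − 843/28129·(0.968900+0.928300))/(1+843/28129) = 9157/10000 ≈ 0.915700
step 4 [4y] swap r/1=1233/36896: DF=(1 − 1233/36896·(0.968900+0.928300+0.915700))/(1+1233/36896) = 8767/10000 ≈ 0.876700
step 5 [5y] swap r/1=1361/45535: DF=(1 − 1361/45535·(0.968900+0.928300+0.915700+0.876700))/(1+1361/45535) = 8639/10000 ≈ 0.863900

1 1 9689/10000
2 2 9283/10000
3 3 9157/10000
4 4 8767/10000
5 5 8639/10000
f(3y,5y) = ((9157/10000)/(8639/10000) − 1)/(2) = 259/8639 ≈ 2.9980%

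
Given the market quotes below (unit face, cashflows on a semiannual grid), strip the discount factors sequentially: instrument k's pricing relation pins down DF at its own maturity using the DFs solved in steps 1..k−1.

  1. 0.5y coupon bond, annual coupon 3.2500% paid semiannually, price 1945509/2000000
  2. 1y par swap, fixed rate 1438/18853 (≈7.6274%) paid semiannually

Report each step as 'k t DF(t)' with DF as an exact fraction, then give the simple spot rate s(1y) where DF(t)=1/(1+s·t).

step 1 [0.5y] bond c/2=13/800: DF=(1945509/2000000 − 13/800·(0))/(1+13/800) = 2393/2500 ≈ 0.957200
step 2 [1y] swap r/2=719/18853: DF=(1 − 719/18853·(0.957200))/(1+719/18853) = 9281/10000 ≈ 0.928100

1 1/2 2393/2500
2 1 9281/10000
s(1y) = (1/(9281/10000) − 1)/(1) = 719/9281 ≈ 7.7470%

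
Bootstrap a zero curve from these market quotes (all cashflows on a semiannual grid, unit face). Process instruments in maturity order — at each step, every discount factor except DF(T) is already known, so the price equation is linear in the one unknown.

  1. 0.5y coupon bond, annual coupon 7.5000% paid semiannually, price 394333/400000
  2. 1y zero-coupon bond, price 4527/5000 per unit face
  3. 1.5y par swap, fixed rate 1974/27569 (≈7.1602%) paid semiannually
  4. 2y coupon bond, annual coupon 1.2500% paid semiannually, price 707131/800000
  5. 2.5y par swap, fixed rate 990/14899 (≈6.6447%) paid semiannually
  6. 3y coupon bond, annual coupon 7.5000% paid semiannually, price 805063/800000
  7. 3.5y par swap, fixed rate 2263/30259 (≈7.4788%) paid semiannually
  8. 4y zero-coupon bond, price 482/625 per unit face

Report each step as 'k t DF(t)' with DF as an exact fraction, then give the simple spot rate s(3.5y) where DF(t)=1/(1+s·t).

1 1/2 4751/5000
2 1 4527/5000
3 3/2 9013/10000
4 2 8613/10000
5 5/2 1703/2000
6 3 2021/2500
7 7/2 7737/10000
8 4 482/625
s(3.5y) = (1/(7737/10000) − 1)/(7/2) = 4526/54159 ≈ 8.3569%

step 1 [0.5y] bond c/2=3/80: DF=(394333/400000 − 3/80·(0))/(1+3/80) = 4751/5000 ≈ 0.950200
step 2 [1y] zero: DF = P = 4527/5000 ≈ 0.905400
step 3 [1.5y] swap r/2=987/27569: DF=(1 − 987/27569·(0.950200+0.905400))/(1+987/27569) = 9013/10000 ≈ 0.901300
step 4 [2y] bond c/2=1/160: DF=(707131/800000 − 1/160·(0.950200+0.905400+0.901300))/(1+1/160) = 8613/10000 ≈ 0.861300
step 5 [2.5y] swap r/2=495/14899: DF=(1 − 495/14899·(0.950200+0.905400+0.901300+0.861300))/(1+495/14899) = 1703/2000 ≈ 0.851500
step 6 [3y] bond c/2=3/80: DF=(805063/800000 − 3/80·(0.950200+0.905400+0.901300+0.861300+0.851500))/(1+3/80) = 2021/2500 ≈ 0.808400
step 7 [3.5y] swap r/2=2263/60518: DF=(1 − 2263/60518·(0.950200+0.905400+0.901300+0.861300+0.851500+0.808400))/(1+2263/60518) = 7737/10000 ≈ 0.773700
step 8 [4y] zero: DF = P = 482/625 ≈ 0.771200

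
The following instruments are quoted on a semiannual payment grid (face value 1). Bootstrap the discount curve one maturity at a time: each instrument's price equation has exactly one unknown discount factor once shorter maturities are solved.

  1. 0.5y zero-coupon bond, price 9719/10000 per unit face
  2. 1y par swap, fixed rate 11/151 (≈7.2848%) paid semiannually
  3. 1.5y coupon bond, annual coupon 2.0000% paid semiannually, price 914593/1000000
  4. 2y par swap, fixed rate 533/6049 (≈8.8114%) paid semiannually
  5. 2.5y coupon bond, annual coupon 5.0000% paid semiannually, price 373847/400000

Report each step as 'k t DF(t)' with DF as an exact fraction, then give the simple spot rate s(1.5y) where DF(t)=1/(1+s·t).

1 1/2 9719/10000
2 1 9307/10000
3 3/2 8867/10000
4 2 8401/10000
5 5/2 8233/10000
s(1.5y) = (1/(8867/10000) − 1)/(3/2) = 2266/26601 ≈ 8.5185%

step 1 [0.5y] zero: DF = P = 9719/10000 ≈ 0.971900
step 2 [1y] swap r/2=11/302: DF=(1 − 11/302·(0.971900))/(1+11/302) = 9307/10000 ≈ 0.930700
step 3 [1.5y] bond c/2=1/100: DF=(914593/1000000 − 1/100·(0.971900+0.930700))/(1+1/100) = 8867/10000 ≈ 0.886700
step 4 [2y] swap r/2=533/12098: DF=(1 − 533/12098·(0.971900+0.930700+0.886700))/(1+533/12098) = 8401/10000 ≈ 0.840100
step 5 [2.5y] bond c/2=1/40: DF=(373847/400000 − 1/40·(0.971900+0.930700+0.886700+0.840100))/(1+1/40) = 8233/10000 ≈ 0.823300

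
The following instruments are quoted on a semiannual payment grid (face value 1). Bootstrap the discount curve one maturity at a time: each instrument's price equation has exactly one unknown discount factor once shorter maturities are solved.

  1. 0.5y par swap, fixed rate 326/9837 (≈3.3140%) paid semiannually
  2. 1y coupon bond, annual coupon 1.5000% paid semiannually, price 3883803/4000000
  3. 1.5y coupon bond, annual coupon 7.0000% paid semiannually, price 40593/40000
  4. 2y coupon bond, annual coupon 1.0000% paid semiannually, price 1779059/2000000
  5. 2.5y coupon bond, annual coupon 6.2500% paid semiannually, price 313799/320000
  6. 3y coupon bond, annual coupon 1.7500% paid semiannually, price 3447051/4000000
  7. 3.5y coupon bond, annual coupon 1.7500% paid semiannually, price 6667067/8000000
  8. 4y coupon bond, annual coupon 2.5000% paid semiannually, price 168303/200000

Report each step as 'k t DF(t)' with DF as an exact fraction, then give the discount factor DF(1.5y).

step 1 [0.5y] swap r/2=163/9837: DF=(1 − 163/9837·(0))/(1+163/9837) = 9837/10000 ≈ 0.983700
step 2 [1y] bond c/2=3/400: DF=(3883803/4000000 − 3/400·(0.983700))/(1+3/400) = 2391/2500 ≈ 0.956400
step 3 [1.5y] bond c/2=7/200: DF=(40593/40000 − 7/200·(0.983700+0.956400))/(1+7/200) = 9149/10000 ≈ 0.914900
step 4 [2y] bond c/2=1/200: DF=(1779059/2000000 − 1/200·(0.983700+0.956400+0.914900))/(1+1/200) = 8709/10000 ≈ 0.870900
step 5 [2.5y] bond c/2=1/32: DF=(313799/320000 − 1/32·(0.983700+0.956400+0.914900+0.870900))/(1+1/32) = 419/500 ≈ 0.838000
step 6 [3y] bond c/2=7/800: DF=(3447051/4000000 − 7/800·(0.983700+0.956400+0.914900+0.870900+0.838000))/(1+7/800) = 8147/10000 ≈ 0.814700
step 7 [3.5y] bond c/2=7/800: DF=(6667067/8000000 − 7/800·(0.983700+0.956400+0.914900+0.870900+0.838000+0.814700))/(1+7/800) = 1559/2000 ≈ 0.779500
step 8 [4y] bond c/2=1/80: DF=(168303/200000 − 1/80·(0.983700+0.956400+0.914900+0.870900+0.838000+0.814700+0.779500))/(1+1/80) = 7551/10000 ≈ 0.755100

1 1/2 9837/10000
2 1 2391/2500
3 3/2 9149/10000
4 2 8709/10000
5 5/2 419/500
6 3 8147/10000
7 7/2 1559/2000
8 4 7551/10000
DF(1.5y) = 9149/10000 ≈ 0.914900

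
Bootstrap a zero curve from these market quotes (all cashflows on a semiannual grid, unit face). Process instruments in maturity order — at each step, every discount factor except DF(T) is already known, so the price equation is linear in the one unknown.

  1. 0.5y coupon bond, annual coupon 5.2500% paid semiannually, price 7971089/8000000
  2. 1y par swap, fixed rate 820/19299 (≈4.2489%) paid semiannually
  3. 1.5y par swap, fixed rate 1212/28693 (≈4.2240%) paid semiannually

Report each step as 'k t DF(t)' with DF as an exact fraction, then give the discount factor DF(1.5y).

step 1 [0.5y] bond c/2=21/800: DF=(7971089/8000000 − 21/800·(0))/(1+21/800) = 9709/10000 ≈ 0.970900
step 2 [1y] swap r/2=410/19299: DF=(1 − 410/19299·(0.970900))/(1+410/19299) = 959/1000 ≈ 0.959000
step 3 [1.5y] swap r/2=606/28693: DF=(1 − 606/28693·(0.970900+0.959000))/(1+606/28693) = 4697/5000 ≈ 0.939400

1 1/2 9709/10000
2 1 959/1000
3 3/2 4697/5000
DF(1.5y) = 4697/5000 ≈ 0.939400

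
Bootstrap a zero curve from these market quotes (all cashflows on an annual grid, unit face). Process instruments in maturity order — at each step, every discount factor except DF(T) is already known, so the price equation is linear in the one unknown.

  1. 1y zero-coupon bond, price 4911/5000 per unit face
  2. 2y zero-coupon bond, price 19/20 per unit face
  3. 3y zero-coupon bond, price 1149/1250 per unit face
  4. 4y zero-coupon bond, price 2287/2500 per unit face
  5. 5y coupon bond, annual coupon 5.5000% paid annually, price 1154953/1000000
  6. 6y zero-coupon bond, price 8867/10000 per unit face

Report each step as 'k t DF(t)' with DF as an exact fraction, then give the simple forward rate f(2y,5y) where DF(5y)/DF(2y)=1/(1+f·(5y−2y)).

1 1 4911/5000
2 2 19/20
3 3 1149/1250
4 4 2287/2500
5 5 1123/1250
6 6 8867/10000
f(2y,5y) = ((19/20)/(1123/1250) − 1)/(3) = 43/2246 ≈ 1.9145%

step 1 [1y] zero: DF = P = 4911/5000 ≈ 0.982200
step 2 [2y] zero: DF = P = 19/20 ≈ 0.950000
step 3 [3y] zero: DF = P = 1149/1250 ≈ 0.919200
step 4 [4y] zero: DF = P = 2287/2500 ≈ 0.914800
step 5 [5y] bond c/1=11/200: DF=(1154953/1000000 − 11/200·(0.982200+0.950000+0.919200+0.914800))/(1+11/200) = 1123/1250 ≈ 0.898400
step 6 [6y] zero: DF = P = 8867/10000 ≈ 0.886700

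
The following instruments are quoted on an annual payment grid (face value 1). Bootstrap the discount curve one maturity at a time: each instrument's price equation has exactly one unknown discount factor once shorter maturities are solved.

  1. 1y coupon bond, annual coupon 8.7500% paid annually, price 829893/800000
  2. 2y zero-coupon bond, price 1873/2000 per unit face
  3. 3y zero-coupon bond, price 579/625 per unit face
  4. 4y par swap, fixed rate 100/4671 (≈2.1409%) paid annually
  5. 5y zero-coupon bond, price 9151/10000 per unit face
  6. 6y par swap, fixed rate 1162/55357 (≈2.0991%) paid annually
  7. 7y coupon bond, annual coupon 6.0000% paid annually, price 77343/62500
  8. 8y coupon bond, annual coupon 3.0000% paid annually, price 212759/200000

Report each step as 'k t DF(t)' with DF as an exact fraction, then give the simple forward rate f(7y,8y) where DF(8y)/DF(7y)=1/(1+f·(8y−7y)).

1 1 9539/10000
2 2 1873/2000
3 3 579/625
4 4 23/25
5 5 9151/10000
6 6 4419/5000
7 7 8541/10000
8 8 8467/10000
f(7y,8y) = ((8541/10000)/(8467/10000) − 1)/(1) = 74/8467 ≈ 0.8740%

step 1 [1y] bond c/1=7/80: DF=(829893/800000 − 7/80·(0))/(1+7/80) = 9539/10000 ≈ 0.953900
step 2 [2y] zero: DF = P = 1873/2000 ≈ 0.936500
step 3 [3y] zero: DF = P = 579/625 ≈ 0.926400
step 4 [4y] swap r/1=100/4671: DF=(1 − 100/4671·(0.953900+0.936500+0.926400))/(1+100/4671) = 23/25 ≈ 0.920000
step 5 [5y] zero: DF = P = 9151/10000 ≈ 0.915100
step 6 [6y] swap r/1=1162/55357: DF=(1 − 1162/55357·(0.953900+0.936500+0.926400+0.920000+0.915100))/(1+1162/55357) = 4419/5000 ≈ 0.883800
step 7 [7y] bond c/1=3/50: DF=(77343/62500 − 3/50·(0.953900+0.936500+0.926400+0.920000+0.915100+0.883800))/(1+3/50) = 8541/10000 ≈ 0.854100
step 8 [8y] bond c/1=3/100: DF=(212759/200000 − 3/100·(0.953900+0.936500+0.926400+0.920000+0.915100+0.883800+0.854100))/(1+3/100) = 8467/10000 ≈ 0.846700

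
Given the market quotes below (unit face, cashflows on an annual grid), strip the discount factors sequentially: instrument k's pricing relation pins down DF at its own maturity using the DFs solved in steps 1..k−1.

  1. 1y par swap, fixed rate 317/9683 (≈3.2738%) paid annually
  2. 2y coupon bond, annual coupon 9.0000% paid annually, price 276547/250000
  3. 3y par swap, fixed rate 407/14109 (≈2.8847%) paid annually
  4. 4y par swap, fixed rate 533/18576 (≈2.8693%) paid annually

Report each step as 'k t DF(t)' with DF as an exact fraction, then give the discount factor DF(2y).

1 1 9683/10000
2 2 9349/10000
3 3 4593/5000
4 4 4467/5000
DF(2y) = 9349/10000 ≈ 0.934900

step 1 [1y] swap r/1=317/9683: DF=(1 − 317/9683·(0))/(1+317/9683) = 9683/10000 ≈ 0.968300
step 2 [2y] bond c/1=9/100: DF=(276547/250000 − 9/100·(0.968300))/(1+9/100) = 9349/10000 ≈ 0.934900
step 3 [3y] swap r/1=407/14109: DF=(1 − 407/14109·(0.968300+0.934900))/(1+407/14109) = 4593/5000 ≈ 0.918600
step 4 [4y] swap r/1=533/18576: DF=(1 − 533/18576·(0.968300+0.934900+0.918600))/(1+533/18576) = 4467/5000 ≈ 0.893400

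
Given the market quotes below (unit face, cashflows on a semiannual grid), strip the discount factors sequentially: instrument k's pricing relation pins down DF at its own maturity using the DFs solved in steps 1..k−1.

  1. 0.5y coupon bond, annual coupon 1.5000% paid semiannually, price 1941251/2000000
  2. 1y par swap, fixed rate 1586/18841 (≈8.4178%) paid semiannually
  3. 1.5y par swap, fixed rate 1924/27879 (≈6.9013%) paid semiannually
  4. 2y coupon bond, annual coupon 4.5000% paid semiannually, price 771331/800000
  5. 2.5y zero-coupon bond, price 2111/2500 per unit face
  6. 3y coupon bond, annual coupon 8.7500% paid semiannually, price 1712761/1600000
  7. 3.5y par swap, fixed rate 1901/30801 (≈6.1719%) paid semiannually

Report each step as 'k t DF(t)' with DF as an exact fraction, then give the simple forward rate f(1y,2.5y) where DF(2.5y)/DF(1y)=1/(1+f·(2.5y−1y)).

step 1 [0.5y] bond c/2=3/400: DF=(1941251/2000000 − 3/400·(0))/(1+3/400) = 4817/5000 ≈ 0.963400
step 2 [1y] swap r/2=793/18841: DF=(1 − 793/18841·(0.963400))/(1+793/18841) = 9207/10000 ≈ 0.920700
step 3 [1.5y] swap r/2=962/27879: DF=(1 − 962/27879·(0.963400+0.920700))/(1+962/27879) = 4519/5000 ≈ 0.903800
step 4 [2y] bond c/2=9/400: DF=(771331/800000 − 9/400·(0.963400+0.920700+0.903800))/(1+9/400) = 551/625 ≈ 0.881600
step 5 [2.5y] zero: DF = P = 2111/2500 ≈ 0.844400
step 6 [3y] bond c/2=7/160: DF=(1712761/1600000 − 7/160·(0.963400+0.920700+0.903800+0.881600+0.844400))/(1+7/160) = 2091/2500 ≈ 0.836400
step 7 [3.5y] swap r/2=1901/61602: DF=(1 − 1901/61602·(0.963400+0.920700+0.903800+0.881600+0.844400+0.836400))/(1+1901/61602) = 8099/10000 ≈ 0.809900

1 1/2 4817/5000
2 1 9207/10000
3 3/2 4519/5000
4 2 551/625
5 5/2 2111/2500
6 3 2091/2500
7 7/2 8099/10000
f(1y,2.5y) = ((9207/10000)/(2111/2500) − 1)/(3/2) = 763/12666 ≈ 6.0240%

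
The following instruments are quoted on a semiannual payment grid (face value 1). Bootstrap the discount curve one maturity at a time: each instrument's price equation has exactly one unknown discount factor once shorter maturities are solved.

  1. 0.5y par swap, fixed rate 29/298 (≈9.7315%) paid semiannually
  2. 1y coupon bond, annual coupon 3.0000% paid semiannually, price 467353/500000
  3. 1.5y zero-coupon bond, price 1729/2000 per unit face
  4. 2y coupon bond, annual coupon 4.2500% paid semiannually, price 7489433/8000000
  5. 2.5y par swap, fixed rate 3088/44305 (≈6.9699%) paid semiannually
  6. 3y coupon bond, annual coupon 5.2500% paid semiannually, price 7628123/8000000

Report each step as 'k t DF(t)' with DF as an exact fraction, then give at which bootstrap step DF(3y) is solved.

step 1 [0.5y] swap r/2=29/596: DF=(1 − 29/596·(0))/(1+29/596) = 596/625 ≈ 0.953600
step 2 [1y] bond c/2=3/200: DF=(467353/500000 − 3/200·(0.953600))/(1+3/200) = 2267/2500 ≈ 0.906800
step 3 [1.5y] zero: DF = P = 1729/2000 ≈ 0.864500
step 4 [2y] bond c/2=17/800: DF=(7489433/8000000 − 17/800·(0.953600+0.906800+0.864500))/(1+17/800) = 43/50 ≈ 0.860000
step 5 [2.5y] swap r/2=1544/44305: DF=(1 − 1544/44305·(0.953600+0.906800+0.864500+0.860000))/(1+1544/44305) = 1057/1250 ≈ 0.845600
step 6 [3y] bond c/2=21/800: DF=(7628123/8000000 − 21/800·(0.953600+0.906800+0.864500+0.860000+0.845600))/(1+21/800) = 4079/5000 ≈ 0.815800

1 1/2 596/625
2 1 2267/2500
3 3/2 1729/2000
4 2 43/50
5 5/2 1057/1250
6 3 4079/5000
DF(3y) is solved at step 6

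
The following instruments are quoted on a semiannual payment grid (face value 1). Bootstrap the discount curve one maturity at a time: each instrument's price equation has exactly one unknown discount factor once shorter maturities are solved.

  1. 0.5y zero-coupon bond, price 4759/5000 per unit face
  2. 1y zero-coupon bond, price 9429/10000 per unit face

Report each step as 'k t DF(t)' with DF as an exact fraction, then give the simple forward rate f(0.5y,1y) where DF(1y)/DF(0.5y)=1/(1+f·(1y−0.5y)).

step 1 [0.5y] zero: DF = P = 4759/5000 ≈ 0.951800
step 2 [1y] zero: DF = P = 9429/10000 ≈ 0.942900

1 1/2 4759/5000
2 1 9429/10000
f(0.5y,1y) = ((4759/5000)/(9429/10000) − 1)/(1/2) = 178/9429 ≈ 1.8878%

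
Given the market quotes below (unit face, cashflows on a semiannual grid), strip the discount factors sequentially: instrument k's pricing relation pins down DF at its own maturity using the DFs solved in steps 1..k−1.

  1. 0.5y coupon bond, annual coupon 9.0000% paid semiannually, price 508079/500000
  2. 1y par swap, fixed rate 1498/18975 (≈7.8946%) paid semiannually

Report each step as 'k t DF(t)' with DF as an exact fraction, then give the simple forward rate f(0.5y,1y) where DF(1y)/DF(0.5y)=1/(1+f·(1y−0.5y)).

1 1/2 2431/2500
2 1 9251/10000
f(0.5y,1y) = ((2431/2500)/(9251/10000) − 1)/(1/2) = 86/841 ≈ 10.2259%

step 1 [0.5y] bond c/2=9/200: DF=(508079/500000 − 9/200·(0))/(1+9/200) = 2431/2500 ≈ 0.972400
step 2 [1y] swap r/2=749/18975: DF=(1 − 749/18975·(0.972400))/(1+749/18975) = 9251/10000 ≈ 0.925100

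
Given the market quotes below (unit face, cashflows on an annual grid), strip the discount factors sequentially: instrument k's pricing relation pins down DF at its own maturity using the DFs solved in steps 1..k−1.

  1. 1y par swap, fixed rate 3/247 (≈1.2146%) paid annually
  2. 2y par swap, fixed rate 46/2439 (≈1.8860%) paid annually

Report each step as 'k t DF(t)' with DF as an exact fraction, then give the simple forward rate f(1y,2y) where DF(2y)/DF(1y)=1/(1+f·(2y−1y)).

1 1 247/250
2 2 602/625
f(1y,2y) = ((247/250)/(602/625) − 1)/(1) = 31/1204 ≈ 2.5748%

step 1 [1y] swap r/1=3/247: DF=(1 − 3/247·(0))/(1+3/247) = 247/250 ≈ 0.988000
step 2 [2y] swap r/1=46/2439: DF=(1 − 46/2439·(0.988000))/(1+46/2439) = 602/625 ≈ 0.963200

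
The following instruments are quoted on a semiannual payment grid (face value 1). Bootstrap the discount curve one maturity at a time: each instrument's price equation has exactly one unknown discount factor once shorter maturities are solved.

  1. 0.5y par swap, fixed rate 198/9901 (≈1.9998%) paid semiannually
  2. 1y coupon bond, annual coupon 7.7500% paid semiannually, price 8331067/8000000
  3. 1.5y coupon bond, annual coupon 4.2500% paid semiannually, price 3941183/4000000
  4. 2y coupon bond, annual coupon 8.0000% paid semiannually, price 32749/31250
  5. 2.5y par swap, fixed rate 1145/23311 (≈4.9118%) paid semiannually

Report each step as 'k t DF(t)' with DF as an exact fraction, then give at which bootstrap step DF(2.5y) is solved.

1 1/2 9901/10000
2 1 1207/1250
3 3/2 9241/10000
4 2 8969/10000
5 5/2 1771/2000
DF(2.5y) is solved at step 5

step 1 [0.5y] swap r/2=99/9901: DF=(1 − 99/9901·(0))/(1+99/9901) = 9901/10000 ≈ 0.990100
step 2 [1y] bond c/2=31/800: DF=(8331067/8000000 − 31/800·(0.990100))/(1+31/800) = 1207/1250 ≈ 0.965600
step 3 [1.5y] bond c/2=17/800: DF=(3941183/4000000 − 17/800·(0.990100+0.965600))/(1+17/800) = 9241/10000 ≈ 0.924100
step 4 [2y] bond c/2=1/25: DF=(32749/31250 − 1/25·(0.990100+0.965600+0.924100))/(1+1/25) = 8969/10000 ≈ 0.896900
step 5 [2.5y] swap r/2=1145/46622: DF=(1 − 1145/46622·(0.990100+0.965600+0.924100+0.896900))/(1+1145/46622) = 1771/2000 ≈ 0.885500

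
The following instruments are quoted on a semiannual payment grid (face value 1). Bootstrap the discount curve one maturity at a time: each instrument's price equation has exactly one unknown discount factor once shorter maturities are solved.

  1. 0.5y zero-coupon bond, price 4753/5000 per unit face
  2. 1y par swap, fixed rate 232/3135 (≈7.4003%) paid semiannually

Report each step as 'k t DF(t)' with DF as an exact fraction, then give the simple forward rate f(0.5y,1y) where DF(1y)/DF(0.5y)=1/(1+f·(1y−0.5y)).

1 1/2 4753/5000
2 1 1163/1250
f(0.5y,1y) = ((4753/5000)/(1163/1250) − 1)/(1/2) = 101/2326 ≈ 4.3422%

step 1 [0.5y] zero: DF = P = 4753/5000 ≈ 0.950600
step 2 [1y] swap r/2=116/3135: DF=(1 − 116/3135·(0.950600))/(1+116/3135) = 1163/1250 ≈ 0.930400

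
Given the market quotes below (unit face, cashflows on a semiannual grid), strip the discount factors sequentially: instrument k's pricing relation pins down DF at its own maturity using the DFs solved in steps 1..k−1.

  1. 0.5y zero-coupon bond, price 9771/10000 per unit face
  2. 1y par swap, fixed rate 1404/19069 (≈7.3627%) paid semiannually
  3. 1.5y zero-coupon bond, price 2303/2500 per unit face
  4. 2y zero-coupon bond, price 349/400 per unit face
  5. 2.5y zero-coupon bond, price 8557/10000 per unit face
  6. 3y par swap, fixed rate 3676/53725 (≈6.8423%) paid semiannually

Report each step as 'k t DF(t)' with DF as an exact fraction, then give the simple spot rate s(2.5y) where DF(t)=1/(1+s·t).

1 1/2 9771/10000
2 1 4649/5000
3 3/2 2303/2500
4 2 349/400
5 5/2 8557/10000
6 3 4081/5000
s(2.5y) = (1/(8557/10000) − 1)/(5/2) = 2886/42785 ≈ 6.7454%

step 1 [0.5y] zero: DF = P = 9771/10000 ≈ 0.977100
step 2 [1y] swap r/2=702/19069: DF=(1 − 702/19069·(0.977100))/(1+702/19069) = 4649/5000 ≈ 0.929800
step 3 [1.5y] zero: DF = P = 2303/2500 ≈ 0.921200
step 4 [2y] zero: DF = P = 349/400 ≈ 0.872500
step 5 [2.5y] zero: DF = P = 8557/10000 ≈ 0.855700
step 6 [3y] swap r/2=1838/53725: DF=(1 − 1838/53725·(0.977100+0.929800+0.921200+0.872500+0.855700))/(1+1838/53725) = 4081/5000 ≈ 0.816200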